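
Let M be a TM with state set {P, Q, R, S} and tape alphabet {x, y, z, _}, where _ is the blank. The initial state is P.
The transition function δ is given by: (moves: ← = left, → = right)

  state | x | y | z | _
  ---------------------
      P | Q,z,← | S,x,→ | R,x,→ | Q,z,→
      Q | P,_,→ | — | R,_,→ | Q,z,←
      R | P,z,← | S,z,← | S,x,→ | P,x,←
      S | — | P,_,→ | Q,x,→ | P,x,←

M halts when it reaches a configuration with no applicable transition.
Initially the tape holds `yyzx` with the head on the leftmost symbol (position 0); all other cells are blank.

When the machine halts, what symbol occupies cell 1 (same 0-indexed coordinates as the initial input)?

x

P | [y]yzx__   read y → write x, move →, go to S
S | x[y]zx__   read y → write _, move →, go to P
P | x_[z]x__   read z → write x, move →, go to R
R | x_x[x]__   read x → write z, move ←, go to P
P | x_[x]z__   read x → write z, move ←, go to Q
Q | x[_]zz__   read _ → write z, move ←, go to Q
Q | [x]zzz__   read x → write _, move →, go to P
P | _[z]zz__   read z → write x, move →, go to R
R | _x[z]z__   read z → write x, move →, go to S
S | _xx[z]__   read z → write x, move →, go to Q
Q | _xxx[_]_   read _ → write z, move ←, go to Q
Q | _xx[x]z_   read x → write _, move →, go to P
P | _xx_[z]_   read z → write x, move →, go to R
R | _xx_x[_]   read _ → write x, move ←, go to P
P | _xx_[x]x   read x → write z, move ←, go to Q
Q | _xx[_]zx   read _ → write z, move ←, go to Q
Q | _x[x]zzx   read x → write _, move →, go to P
P | _x_[z]zx   read z → write x, move →, go to R
R | _x_x[z]x   read z → write x, move →, go to S
S | _x_xx[x]
Cell 1 holds x when M halts.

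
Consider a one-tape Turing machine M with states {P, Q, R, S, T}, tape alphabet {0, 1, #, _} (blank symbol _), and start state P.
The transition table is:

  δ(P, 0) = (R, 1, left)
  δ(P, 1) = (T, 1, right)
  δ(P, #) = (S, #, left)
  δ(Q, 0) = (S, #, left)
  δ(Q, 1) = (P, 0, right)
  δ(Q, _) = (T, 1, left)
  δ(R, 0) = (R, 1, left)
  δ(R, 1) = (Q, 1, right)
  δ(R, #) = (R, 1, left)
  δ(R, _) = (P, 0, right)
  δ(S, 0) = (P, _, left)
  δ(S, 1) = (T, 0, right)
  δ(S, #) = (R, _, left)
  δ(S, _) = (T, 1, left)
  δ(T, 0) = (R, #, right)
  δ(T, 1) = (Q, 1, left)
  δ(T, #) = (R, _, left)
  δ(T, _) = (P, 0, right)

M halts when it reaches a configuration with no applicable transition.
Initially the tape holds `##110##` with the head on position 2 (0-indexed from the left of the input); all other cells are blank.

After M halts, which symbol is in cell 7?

state=P head=2 tape=_##[1]10##__   (P,1)→(T,1,right)
state=T head=3 tape=_##1[1]0##__   (T,1)→(Q,1,left)
state=Q head=2 tape=_##[1]10##__   (Q,1)→(P,0,right)
state=P head=3 tape=_##0[1]0##__   (P,1)→(T,1,right)
state=T head=4 tape=_##01[0]##__   (T,0)→(R,#,right)
state=R head=5 tape=_##01#[#]#__   (R,#)→(R,1,left)
state=R head=4 tape=_##01[#]1#__   (R,#)→(R,1,left)
state=R head=3 tape=_##0[1]11#__   (R,1)→(Q,1,right)
state=Q head=4 tape=_##01[1]1#__   (Q,1)→(P,0,right)
state=P head=5 tape=_##010[1]#__   (P,1)→(T,1,right)
state=T head=6 tape=_##0101[#]__   (T,#)→(R,_,left)
state=R head=5 tape=_##010[1]___   (R,1)→(Q,1,right)
state=Q head=6 tape=_##0101[_]__   (Q,_)→(T,1,left)
state=T head=5 tape=_##010[1]1__   (T,1)→(Q,1,left)
state=Q head=4 tape=_##01[0]11__   (Q,0)→(S,#,left)
state=S head=3 tape=_##0[1]#11__   (S,1)→(T,0,right)
state=T head=4 tape=_##00[#]11__   (T,#)→(R,_,left)
state=R head=3 tape=_##0[0]_11__   (R,0)→(R,1,left)
state=R head=2 tape=_##[0]1_11__   (R,0)→(R,1,left)
state=R head=1 tape=_#[#]11_11__   (R,#)→(R,1,left)
state=R head=0 tape=_[#]111_11__   (R,#)→(R,1,left)
state=R head=-1 tape=[_]1111_11__   (R,_)→(P,0,right)
state=P head=0 tape=0[1]111_11__   (P,1)→(T,1,right)
state=T head=1 tape=01[1]11_11__   (T,1)→(Q,1,left)
state=Q head=0 tape=0[1]111_11__   (Q,1)→(P,0,right)
state=P head=1 tape=00[1]11_11__   (P,1)→(T,1,right)
state=T head=2 tape=001[1]1_11__   (T,1)→(Q,1,left)
state=Q head=1 tape=00[1]11_11__   (Q,1)→(P,0,right)
state=P head=2 tape=000[1]1_11__   (P,1)→(T,1,right)
state=T head=3 tape=0001[1]_11__   (T,1)→(Q,1,left)
state=Q head=2 tape=000[1]1_11__   (Q,1)→(P,0,right)
state=P head=3 tape=0000[1]_11__   (P,1)→(T,1,right)
state=T head=4 tape=00001[_]11__   (T,_)→(P,0,right)
state=P head=5 tape=000010[1]1__   (P,1)→(T,1,right)
state=T head=6 tape=0000101[1]__   (T,1)→(Q,1,left)
state=Q head=5 tape=000010[1]1__   (Q,1)→(P,0,right)
state=P head=6 tape=0000100[1]__   (P,1)→(T,1,right)
state=T head=7 tape=00001001[_]_   (T,_)→(P,0,right)
state=P head=8 tape=000010010[_]
Cell 7 holds 0 when M halts.

0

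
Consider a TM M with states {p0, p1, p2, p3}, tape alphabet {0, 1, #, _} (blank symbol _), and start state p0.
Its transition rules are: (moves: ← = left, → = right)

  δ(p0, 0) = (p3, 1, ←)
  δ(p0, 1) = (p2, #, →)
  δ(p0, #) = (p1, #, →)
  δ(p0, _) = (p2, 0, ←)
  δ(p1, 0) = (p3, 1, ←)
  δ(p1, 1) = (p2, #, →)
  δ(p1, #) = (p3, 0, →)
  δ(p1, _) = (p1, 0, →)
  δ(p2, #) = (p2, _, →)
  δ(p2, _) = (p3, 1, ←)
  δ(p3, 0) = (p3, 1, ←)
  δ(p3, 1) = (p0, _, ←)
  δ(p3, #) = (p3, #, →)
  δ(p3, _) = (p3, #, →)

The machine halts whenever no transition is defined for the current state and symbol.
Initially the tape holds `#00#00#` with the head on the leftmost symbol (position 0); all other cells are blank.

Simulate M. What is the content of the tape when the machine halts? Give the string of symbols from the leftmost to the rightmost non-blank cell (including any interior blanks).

#0#_00#

state=p0 head=0 tape=[#]00#00#   (p0,#)→(p1,#,→)
state=p1 head=1 tape=#[0]0#00#   (p1,0)→(p3,1,←)
state=p3 head=0 tape=[#]10#00#   (p3,#)→(p3,#,→)
state=p3 head=1 tape=#[1]0#00#   (p3,1)→(p0,_,←)
state=p0 head=0 tape=[#]_0#00#   (p0,#)→(p1,#,→)
state=p1 head=1 tape=#[_]0#00#   (p1,_)→(p1,0,→)
state=p1 head=2 tape=#0[0]#00#   (p1,0)→(p3,1,←)
state=p3 head=1 tape=#[0]1#00#   (p3,0)→(p3,1,←)
state=p3 head=0 tape=[#]11#00#   (p3,#)→(p3,#,→)
state=p3 head=1 tape=#[1]1#00#   (p3,1)→(p0,_,←)
state=p0 head=0 tape=[#]_1#00#   (p0,#)→(p1,#,→)
state=p1 head=1 tape=#[_]1#00#   (p1,_)→(p1,0,→)
state=p1 head=2 tape=#0[1]#00#   (p1,1)→(p2,#,→)
state=p2 head=3 tape=#0#[#]00#   (p2,#)→(p2,_,→)
state=p2 head=4 tape=#0#_[0]0#
The non-blank tape span at halt is #0#_00#.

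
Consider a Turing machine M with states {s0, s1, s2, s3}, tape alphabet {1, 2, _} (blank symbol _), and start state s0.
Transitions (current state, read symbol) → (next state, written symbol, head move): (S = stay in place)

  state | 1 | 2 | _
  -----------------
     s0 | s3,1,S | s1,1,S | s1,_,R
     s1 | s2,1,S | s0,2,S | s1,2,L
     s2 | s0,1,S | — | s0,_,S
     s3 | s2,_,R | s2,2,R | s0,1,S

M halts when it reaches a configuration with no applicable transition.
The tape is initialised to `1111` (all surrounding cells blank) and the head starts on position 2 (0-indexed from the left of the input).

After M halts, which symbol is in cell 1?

_

state=s0 head=2 tape=11[1]1__   (s0,1)→(s3,1,S)
state=s3 head=2 tape=11[1]1__   (s3,1)→(s2,_,R)
state=s2 head=3 tape=11_[1]__   (s2,1)→(s0,1,S)
state=s0 head=3 tape=11_[1]__   (s0,1)→(s3,1,S)
state=s3 head=3 tape=11_[1]__   (s3,1)→(s2,_,R)
state=s2 head=4 tape=11__[_]_   (s2,_)→(s0,_,S)
state=s0 head=4 tape=11__[_]_   (s0,_)→(s1,_,R)
state=s1 head=5 tape=11___[_]   (s1,_)→(s1,2,L)
state=s1 head=4 tape=11__[_]2   (s1,_)→(s1,2,L)
state=s1 head=3 tape=11_[_]22   (s1,_)→(s1,2,L)
state=s1 head=2 tape=11[_]222   (s1,_)→(s1,2,L)
state=s1 head=1 tape=1[1]2222   (s1,1)→(s2,1,S)
state=s2 head=1 tape=1[1]2222   (s2,1)→(s0,1,S)
state=s0 head=1 tape=1[1]2222   (s0,1)→(s3,1,S)
state=s3 head=1 tape=1[1]2222   (s3,1)→(s2,_,R)
state=s2 head=2 tape=1_[2]222
Cell 1 holds _ when M halts.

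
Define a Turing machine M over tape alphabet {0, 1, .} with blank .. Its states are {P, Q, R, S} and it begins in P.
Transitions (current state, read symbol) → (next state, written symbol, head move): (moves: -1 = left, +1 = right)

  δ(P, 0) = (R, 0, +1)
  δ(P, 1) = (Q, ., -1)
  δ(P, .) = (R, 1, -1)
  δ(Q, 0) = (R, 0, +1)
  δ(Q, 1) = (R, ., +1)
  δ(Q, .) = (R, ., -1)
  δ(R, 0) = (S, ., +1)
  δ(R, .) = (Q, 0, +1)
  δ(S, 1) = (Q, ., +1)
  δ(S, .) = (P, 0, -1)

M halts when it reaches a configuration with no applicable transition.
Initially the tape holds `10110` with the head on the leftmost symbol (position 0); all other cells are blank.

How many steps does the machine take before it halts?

P | ...[1]0110   read 1 → write ., move -1, go to Q
Q | ..[.].0110   read . → write ., move -1, go to R
R | .[.]..0110   read . → write 0, move +1, go to Q
Q | .0[.].0110   read . → write ., move -1, go to R
R | .[0]..0110   read 0 → write ., move +1, go to S
S | ..[.].0110   read . → write 0, move -1, go to P
P | .[.]0.0110   read . → write 1, move -1, go to R
R | [.]10.0110   read . → write 0, move +1, go to Q
Q | 0[1]0.0110   read 1 → write ., move +1, go to R
R | 0.[0].0110   read 0 → write ., move +1, go to S
S | 0..[.]0110   read . → write 0, move -1, go to P
P | 0.[.]00110   read . → write 1, move -1, go to R
R | 0[.]100110   read . → write 0, move +1, go to Q
Q | 00[1]00110   read 1 → write ., move +1, go to R
R | 00.[0]0110   read 0 → write ., move +1, go to S
S | 00..[0]110
M halts after 15 transitions.

15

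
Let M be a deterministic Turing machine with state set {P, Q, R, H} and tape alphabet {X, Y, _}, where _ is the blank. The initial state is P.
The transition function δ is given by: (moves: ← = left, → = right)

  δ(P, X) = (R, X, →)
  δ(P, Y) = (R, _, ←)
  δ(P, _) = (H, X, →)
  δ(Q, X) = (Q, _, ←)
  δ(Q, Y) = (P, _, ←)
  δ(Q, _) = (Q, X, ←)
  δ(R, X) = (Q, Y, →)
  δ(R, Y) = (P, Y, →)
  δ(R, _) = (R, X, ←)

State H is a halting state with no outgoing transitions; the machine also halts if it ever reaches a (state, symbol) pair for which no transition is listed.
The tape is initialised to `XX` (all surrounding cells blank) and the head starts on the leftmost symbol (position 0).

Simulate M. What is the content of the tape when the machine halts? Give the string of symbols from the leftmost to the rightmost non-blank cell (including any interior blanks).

P | _[X]X_   read X → write X, move →, go to R
R | _X[X]_   read X → write Y, move →, go to Q
Q | _XY[_]   read _ → write X, move ←, go to Q
Q | _X[Y]X   read Y → write _, move ←, go to P
P | _[X]_X   read X → write X, move →, go to R
R | _X[_]X   read _ → write X, move ←, go to R
R | _[X]XX   read X → write Y, move →, go to Q
Q | _Y[X]X   read X → write _, move ←, go to Q
Q | _[Y]_X   read Y → write _, move ←, go to P
P | [_]__X   read _ → write X, move →, go to H
H | X[_]_X
The non-blank tape span at halt is X__X.

X__X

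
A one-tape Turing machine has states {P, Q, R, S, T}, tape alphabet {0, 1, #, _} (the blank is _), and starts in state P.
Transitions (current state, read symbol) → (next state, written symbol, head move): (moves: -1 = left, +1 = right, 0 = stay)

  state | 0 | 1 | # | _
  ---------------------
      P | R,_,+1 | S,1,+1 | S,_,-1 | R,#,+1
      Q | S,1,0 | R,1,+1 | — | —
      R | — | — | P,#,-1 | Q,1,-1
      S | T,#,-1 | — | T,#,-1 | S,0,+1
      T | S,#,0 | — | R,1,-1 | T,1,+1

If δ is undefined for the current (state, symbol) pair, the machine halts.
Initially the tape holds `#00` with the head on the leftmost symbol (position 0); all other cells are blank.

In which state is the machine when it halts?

state=P head=0 tape=__[#]00   (P,#)→(S,_,-1)
state=S head=-1 tape=_[_]_00   (S,_)→(S,0,+1)
state=S head=0 tape=_0[_]00   (S,_)→(S,0,+1)
state=S head=1 tape=_00[0]0   (S,0)→(T,#,-1)
state=T head=0 tape=_0[0]#0   (T,0)→(S,#,0)
state=S head=0 tape=_0[#]#0   (S,#)→(T,#,-1)
state=T head=-1 tape=_[0]##0   (T,0)→(S,#,0)
state=S head=-1 tape=_[#]##0   (S,#)→(T,#,-1)
state=T head=-2 tape=[_]###0   (T,_)→(T,1,+1)
state=T head=-1 tape=1[#]##0   (T,#)→(R,1,-1)
state=R head=-2 tape=[1]1##0
No transition is defined for (R, 1); M halts in state R.

R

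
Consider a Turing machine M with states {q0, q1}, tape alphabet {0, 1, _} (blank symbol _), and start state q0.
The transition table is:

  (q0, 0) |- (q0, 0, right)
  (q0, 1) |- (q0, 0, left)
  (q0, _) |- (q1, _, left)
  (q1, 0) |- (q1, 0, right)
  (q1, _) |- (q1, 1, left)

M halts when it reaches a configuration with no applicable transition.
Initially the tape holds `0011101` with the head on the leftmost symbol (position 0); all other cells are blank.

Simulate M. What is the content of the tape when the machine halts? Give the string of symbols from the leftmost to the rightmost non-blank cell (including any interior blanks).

00000001

state=q0 head=0 tape=[0]011101_   (q0,0)→(q0,0,right)
state=q0 head=1 tape=0[0]11101_   (q0,0)→(q0,0,right)
state=q0 head=2 tape=00[1]1101_   (q0,1)→(q0,0,left)
state=q0 head=1 tape=0[0]01101_   (q0,0)→(q0,0,right)
state=q0 head=2 tape=00[0]1101_   (q0,0)→(q0,0,right)
state=q0 head=3 tape=000[1]101_   (q0,1)→(q0,0,left)
state=q0 head=2 tape=00[0]0101_   (q0,0)→(q0,0,right)
state=q0 head=3 tape=000[0]101_   (q0,0)→(q0,0,right)
state=q0 head=4 tape=0000[1]01_   (q0,1)→(q0,0,left)
state=q0 head=3 tape=000[0]001_   (q0,0)→(q0,0,right)
state=q0 head=4 tape=0000[0]01_   (q0,0)→(q0,0,right)
state=q0 head=5 tape=00000[0]1_   (q0,0)→(q0,0,right)
state=q0 head=6 tape=000000[1]_   (q0,1)→(q0,0,left)
state=q0 head=5 tape=00000[0]0_   (q0,0)→(q0,0,right)
state=q0 head=6 tape=000000[0]_   (q0,0)→(q0,0,right)
state=q0 head=7 tape=0000000[_]   (q0,_)→(q1,_,left)
state=q1 head=6 tape=000000[0]_   (q1,0)→(q1,0,right)
state=q1 head=7 tape=0000000[_]   (q1,_)→(q1,1,left)
state=q1 head=6 tape=000000[0]1   (q1,0)→(q1,0,right)
state=q1 head=7 tape=0000000[1]
The non-blank tape span at halt is 00000001.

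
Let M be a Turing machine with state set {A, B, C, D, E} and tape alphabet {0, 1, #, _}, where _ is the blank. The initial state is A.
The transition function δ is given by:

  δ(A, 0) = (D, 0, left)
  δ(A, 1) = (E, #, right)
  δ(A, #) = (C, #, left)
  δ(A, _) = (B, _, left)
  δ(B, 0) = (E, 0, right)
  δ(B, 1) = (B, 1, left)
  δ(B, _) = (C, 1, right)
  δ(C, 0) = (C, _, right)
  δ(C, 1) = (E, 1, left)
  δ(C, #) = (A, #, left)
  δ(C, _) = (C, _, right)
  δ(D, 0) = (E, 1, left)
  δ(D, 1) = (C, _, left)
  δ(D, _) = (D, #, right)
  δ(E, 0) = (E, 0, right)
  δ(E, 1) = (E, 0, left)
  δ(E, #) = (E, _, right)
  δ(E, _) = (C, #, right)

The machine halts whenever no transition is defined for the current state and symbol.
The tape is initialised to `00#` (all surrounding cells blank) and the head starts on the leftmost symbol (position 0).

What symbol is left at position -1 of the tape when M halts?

#

A | _[0]0#   read 0 → write 0, move left, go to D
D | [_]00#   read _ → write #, move right, go to D
D | #[0]0#   read 0 → write 1, move left, go to E
E | [#]10#   read # → write _, move right, go to E
E | _[1]0#   read 1 → write 0, move left, go to E
E | [_]00#   read _ → write #, move right, go to C
C | #[0]0#   read 0 → write _, move right, go to C
C | #_[0]#   read 0 → write _, move right, go to C
C | #__[#]   read # → write #, move left, go to A
A | #_[_]#   read _ → write _, move left, go to B
B | #[_]_#   read _ → write 1, move right, go to C
C | #1[_]#   read _ → write _, move right, go to C
C | #1_[#]   read # → write #, move left, go to A
A | #1[_]#   read _ → write _, move left, go to B
B | #[1]_#   read 1 → write 1, move left, go to B
B | [#]1_#
Cell -1 holds # when M halts.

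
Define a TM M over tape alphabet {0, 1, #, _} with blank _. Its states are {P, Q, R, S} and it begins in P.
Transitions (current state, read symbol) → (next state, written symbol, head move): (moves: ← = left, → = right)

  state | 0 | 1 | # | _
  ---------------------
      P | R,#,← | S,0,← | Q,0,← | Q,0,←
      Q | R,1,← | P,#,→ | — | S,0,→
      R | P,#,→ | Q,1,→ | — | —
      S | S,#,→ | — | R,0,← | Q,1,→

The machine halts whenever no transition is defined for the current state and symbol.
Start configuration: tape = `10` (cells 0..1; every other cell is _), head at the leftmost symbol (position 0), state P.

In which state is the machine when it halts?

state=P head=0 tape=_[1]0   (P,1)→(S,0,←)
state=S head=-1 tape=[_]00   (S,_)→(Q,1,→)
state=Q head=0 tape=1[0]0   (Q,0)→(R,1,←)
state=R head=-1 tape=[1]10   (R,1)→(Q,1,→)
state=Q head=0 tape=1[1]0   (Q,1)→(P,#,→)
state=P head=1 tape=1#[0]   (P,0)→(R,#,←)
state=R head=0 tape=1[#]#
No transition is defined for (R, #); M halts in state R.

R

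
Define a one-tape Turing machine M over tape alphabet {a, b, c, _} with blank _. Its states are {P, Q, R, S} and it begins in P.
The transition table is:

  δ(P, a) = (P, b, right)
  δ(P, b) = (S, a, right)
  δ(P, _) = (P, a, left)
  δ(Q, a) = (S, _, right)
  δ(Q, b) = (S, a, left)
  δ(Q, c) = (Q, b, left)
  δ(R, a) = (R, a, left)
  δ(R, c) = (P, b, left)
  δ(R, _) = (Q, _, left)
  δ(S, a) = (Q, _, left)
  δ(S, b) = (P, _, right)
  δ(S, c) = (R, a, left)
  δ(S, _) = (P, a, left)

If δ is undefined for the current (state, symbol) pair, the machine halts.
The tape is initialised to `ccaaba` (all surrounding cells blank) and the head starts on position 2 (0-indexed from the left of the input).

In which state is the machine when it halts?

state=P head=2 tape=cc[a]aba   (P,a)→(P,b,right)
state=P head=3 tape=ccb[a]ba   (P,a)→(P,b,right)
state=P head=4 tape=ccbb[b]a   (P,b)→(S,a,right)
state=S head=5 tape=ccbba[a]   (S,a)→(Q,_,left)
state=Q head=4 tape=ccbb[a]_   (Q,a)→(S,_,right)
state=S head=5 tape=ccbb_[_]   (S,_)→(P,a,left)
state=P head=4 tape=ccbb[_]a   (P,_)→(P,a,left)
state=P head=3 tape=ccb[b]aa   (P,b)→(S,a,right)
state=S head=4 tape=ccba[a]a   (S,a)→(Q,_,left)
state=Q head=3 tape=ccb[a]_a   (Q,a)→(S,_,right)
state=S head=4 tape=ccb_[_]a   (S,_)→(P,a,left)
state=P head=3 tape=ccb[_]aa   (P,_)→(P,a,left)
state=P head=2 tape=cc[b]aaa   (P,b)→(S,a,right)
state=S head=3 tape=cca[a]aa   (S,a)→(Q,_,left)
state=Q head=2 tape=cc[a]_aa   (Q,a)→(S,_,right)
state=S head=3 tape=cc_[_]aa   (S,_)→(P,a,left)
state=P head=2 tape=cc[_]aaa   (P,_)→(P,a,left)
state=P head=1 tape=c[c]aaaa
No transition is defined for (P, c); M halts in state P.

P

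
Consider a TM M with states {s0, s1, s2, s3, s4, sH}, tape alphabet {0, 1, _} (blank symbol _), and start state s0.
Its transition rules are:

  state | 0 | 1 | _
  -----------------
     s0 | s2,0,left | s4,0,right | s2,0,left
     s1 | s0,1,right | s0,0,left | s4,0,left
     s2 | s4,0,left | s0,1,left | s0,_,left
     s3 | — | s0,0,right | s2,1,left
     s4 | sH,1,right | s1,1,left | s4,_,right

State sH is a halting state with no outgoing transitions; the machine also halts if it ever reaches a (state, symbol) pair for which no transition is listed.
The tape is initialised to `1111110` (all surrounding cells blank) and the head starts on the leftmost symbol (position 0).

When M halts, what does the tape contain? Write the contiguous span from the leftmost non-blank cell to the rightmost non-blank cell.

1111101

state=s0 head=0 tape=[1]111110_   (s0,1)→(s4,0,right)
state=s4 head=1 tape=0[1]11110_   (s4,1)→(s1,1,left)
state=s1 head=0 tape=[0]111110_   (s1,0)→(s0,1,right)
state=s0 head=1 tape=1[1]11110_   (s0,1)→(s4,0,right)
state=s4 head=2 tape=10[1]1110_   (s4,1)→(s1,1,left)
state=s1 head=1 tape=1[0]11110_   (s1,0)→(s0,1,right)
state=s0 head=2 tape=11[1]1110_   (s0,1)→(s4,0,right)
state=s4 head=3 tape=110[1]110_   (s4,1)→(s1,1,left)
state=s1 head=2 tape=11[0]1110_   (s1,0)→(s0,1,right)
state=s0 head=3 tape=111[1]110_   (s0,1)→(s4,0,right)
state=s4 head=4 tape=1110[1]10_   (s4,1)→(s1,1,left)
state=s1 head=3 tape=111[0]110_   (s1,0)→(s0,1,right)
state=s0 head=4 tape=1111[1]10_   (s0,1)→(s4,0,right)
state=s4 head=5 tape=11110[1]0_   (s4,1)→(s1,1,left)
state=s1 head=4 tape=1111[0]10_   (s1,0)→(s0,1,right)
state=s0 head=5 tape=11111[1]0_   (s0,1)→(s4,0,right)
state=s4 head=6 tape=111110[0]_   (s4,0)→(sH,1,right)
state=sH head=7 tape=1111101[_]
The non-blank tape span at halt is 1111101.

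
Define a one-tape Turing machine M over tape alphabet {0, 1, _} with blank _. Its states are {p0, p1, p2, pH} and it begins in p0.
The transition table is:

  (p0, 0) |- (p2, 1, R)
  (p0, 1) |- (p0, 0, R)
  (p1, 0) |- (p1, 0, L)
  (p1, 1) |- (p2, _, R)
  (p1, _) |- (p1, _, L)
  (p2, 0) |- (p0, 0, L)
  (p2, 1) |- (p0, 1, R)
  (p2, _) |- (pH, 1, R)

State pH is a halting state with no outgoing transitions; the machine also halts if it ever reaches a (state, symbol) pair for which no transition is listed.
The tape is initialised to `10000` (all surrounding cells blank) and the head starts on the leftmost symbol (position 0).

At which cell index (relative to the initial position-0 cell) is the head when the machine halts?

state=p0 head=0 tape=[1]0000__   (p0,1)→(p0,0,R)
state=p0 head=1 tape=0[0]000__   (p0,0)→(p2,1,R)
state=p2 head=2 tape=01[0]00__   (p2,0)→(p0,0,L)
state=p0 head=1 tape=0[1]000__   (p0,1)→(p0,0,R)
state=p0 head=2 tape=00[0]00__   (p0,0)→(p2,1,R)
state=p2 head=3 tape=001[0]0__   (p2,0)→(p0,0,L)
state=p0 head=2 tape=00[1]00__   (p0,1)→(p0,0,R)
state=p0 head=3 tape=000[0]0__   (p0,0)→(p2,1,R)
state=p2 head=4 tape=0001[0]__   (p2,0)→(p0,0,L)
state=p0 head=3 tape=000[1]0__   (p0,1)→(p0,0,R)
state=p0 head=4 tape=0000[0]__   (p0,0)→(p2,1,R)
state=p2 head=5 tape=00001[_]_   (p2,_)→(pH,1,R)
state=pH head=6 tape=000011[_]
At halt the head is at cell 6.

6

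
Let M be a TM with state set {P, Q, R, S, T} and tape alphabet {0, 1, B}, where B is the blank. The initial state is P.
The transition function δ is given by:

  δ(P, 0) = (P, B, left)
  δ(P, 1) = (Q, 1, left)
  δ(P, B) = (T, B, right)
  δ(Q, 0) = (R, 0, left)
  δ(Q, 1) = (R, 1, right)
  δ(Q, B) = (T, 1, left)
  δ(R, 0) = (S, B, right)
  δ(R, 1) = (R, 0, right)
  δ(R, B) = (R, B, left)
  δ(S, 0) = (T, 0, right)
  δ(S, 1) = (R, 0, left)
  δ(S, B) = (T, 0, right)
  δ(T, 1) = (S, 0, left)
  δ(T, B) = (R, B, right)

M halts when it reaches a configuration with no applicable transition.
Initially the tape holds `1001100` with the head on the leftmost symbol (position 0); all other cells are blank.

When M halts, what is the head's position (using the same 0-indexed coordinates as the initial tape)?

3

state=P head=0 tape=BB[1]001100   (P,1)→(Q,1,left)
state=Q head=-1 tape=B[B]1001100   (Q,B)→(T,1,left)
state=T head=-2 tape=[B]11001100   (T,B)→(R,B,right)
state=R head=-1 tape=B[1]1001100   (R,1)→(R,0,right)
state=R head=0 tape=B0[1]001100   (R,1)→(R,0,right)
state=R head=1 tape=B00[0]01100   (R,0)→(S,B,right)
state=S head=2 tape=B00B[0]1100   (S,0)→(T,0,right)
state=T head=3 tape=B00B0[1]100   (T,1)→(S,0,left)
state=S head=2 tape=B00B[0]0100   (S,0)→(T,0,right)
state=T head=3 tape=B00B0[0]100
At halt the head is at cell 3.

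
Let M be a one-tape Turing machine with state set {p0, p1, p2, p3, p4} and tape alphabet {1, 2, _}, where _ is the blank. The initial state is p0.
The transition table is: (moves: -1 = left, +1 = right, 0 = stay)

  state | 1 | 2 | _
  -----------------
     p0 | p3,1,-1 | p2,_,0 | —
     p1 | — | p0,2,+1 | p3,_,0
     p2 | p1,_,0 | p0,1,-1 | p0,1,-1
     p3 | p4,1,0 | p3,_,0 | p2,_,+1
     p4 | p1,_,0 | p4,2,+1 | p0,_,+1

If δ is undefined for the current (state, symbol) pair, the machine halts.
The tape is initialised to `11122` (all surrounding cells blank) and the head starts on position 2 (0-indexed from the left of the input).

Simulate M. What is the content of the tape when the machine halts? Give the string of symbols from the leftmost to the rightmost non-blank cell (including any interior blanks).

state=p0 head=2 tape=11[1]22   (p0,1)→(p3,1,-1)
state=p3 head=1 tape=1[1]122   (p3,1)→(p4,1,0)
state=p4 head=1 tape=1[1]122   (p4,1)→(p1,_,0)
state=p1 head=1 tape=1[_]122   (p1,_)→(p3,_,0)
state=p3 head=1 tape=1[_]122   (p3,_)→(p2,_,+1)
state=p2 head=2 tape=1_[1]22   (p2,1)→(p1,_,0)
state=p1 head=2 tape=1_[_]22   (p1,_)→(p3,_,0)
state=p3 head=2 tape=1_[_]22   (p3,_)→(p2,_,+1)
state=p2 head=3 tape=1__[2]2   (p2,2)→(p0,1,-1)
state=p0 head=2 tape=1_[_]12
The non-blank tape span at halt is 1__12.

1__12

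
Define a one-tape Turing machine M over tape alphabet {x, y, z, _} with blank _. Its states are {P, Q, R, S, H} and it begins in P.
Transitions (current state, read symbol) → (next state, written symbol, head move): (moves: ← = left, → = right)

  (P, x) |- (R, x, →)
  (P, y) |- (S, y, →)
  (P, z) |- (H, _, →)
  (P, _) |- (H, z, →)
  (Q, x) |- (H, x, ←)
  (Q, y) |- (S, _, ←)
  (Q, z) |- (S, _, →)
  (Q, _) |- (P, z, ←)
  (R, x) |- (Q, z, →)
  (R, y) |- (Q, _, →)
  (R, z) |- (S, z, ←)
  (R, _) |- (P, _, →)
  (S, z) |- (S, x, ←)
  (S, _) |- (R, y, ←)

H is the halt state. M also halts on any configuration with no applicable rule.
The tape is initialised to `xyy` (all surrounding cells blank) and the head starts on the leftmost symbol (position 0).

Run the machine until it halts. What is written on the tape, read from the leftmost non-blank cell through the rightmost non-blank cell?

yx

P | __[x]yy   read x → write x, move →, go to R
R | __x[y]y   read y → write _, move →, go to Q
Q | __x_[y]   read y → write _, move ←, go to S
S | __x[_]_   read _ → write y, move ←, go to R
R | __[x]y_   read x → write z, move →, go to Q
Q | __z[y]_   read y → write _, move ←, go to S
S | __[z]__   read z → write x, move ←, go to S
S | _[_]x__   read _ → write y, move ←, go to R
R | [_]yx__   read _ → write _, move →, go to P
P | _[y]x__   read y → write y, move →, go to S
S | _y[x]__
The non-blank tape span at halt is yx.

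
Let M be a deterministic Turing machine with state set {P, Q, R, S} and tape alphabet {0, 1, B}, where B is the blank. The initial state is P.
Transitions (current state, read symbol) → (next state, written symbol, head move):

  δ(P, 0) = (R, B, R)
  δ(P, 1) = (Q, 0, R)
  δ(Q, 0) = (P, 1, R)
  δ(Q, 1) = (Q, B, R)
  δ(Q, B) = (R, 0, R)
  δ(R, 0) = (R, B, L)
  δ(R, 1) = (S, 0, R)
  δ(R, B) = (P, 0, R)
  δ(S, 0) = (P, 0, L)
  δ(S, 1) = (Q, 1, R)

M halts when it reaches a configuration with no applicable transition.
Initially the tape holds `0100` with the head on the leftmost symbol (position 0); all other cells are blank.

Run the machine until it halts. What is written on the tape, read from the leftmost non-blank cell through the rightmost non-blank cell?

0B0

state=P head=0 tape=[0]100   (P,0)→(R,B,R)
state=R head=1 tape=B[1]00   (R,1)→(S,0,R)
state=S head=2 tape=B0[0]0   (S,0)→(P,0,L)
state=P head=1 tape=B[0]00   (P,0)→(R,B,R)
state=R head=2 tape=BB[0]0   (R,0)→(R,B,L)
state=R head=1 tape=B[B]B0   (R,B)→(P,0,R)
state=P head=2 tape=B0[B]0
The non-blank tape span at halt is 0B0.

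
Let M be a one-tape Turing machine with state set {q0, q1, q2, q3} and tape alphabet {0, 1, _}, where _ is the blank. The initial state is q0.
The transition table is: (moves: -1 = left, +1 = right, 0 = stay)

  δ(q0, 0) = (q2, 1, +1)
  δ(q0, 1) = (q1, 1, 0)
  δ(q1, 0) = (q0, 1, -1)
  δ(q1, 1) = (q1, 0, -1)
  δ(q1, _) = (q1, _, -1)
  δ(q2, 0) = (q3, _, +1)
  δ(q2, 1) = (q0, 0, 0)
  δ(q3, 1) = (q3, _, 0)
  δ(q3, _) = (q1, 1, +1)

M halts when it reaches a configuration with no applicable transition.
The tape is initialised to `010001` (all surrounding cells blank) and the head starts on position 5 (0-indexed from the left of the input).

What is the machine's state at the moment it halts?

q0 | _01000[1]__   read 1 → write 1, move 0, go to q1
q1 | _01000[1]__   read 1 → write 0, move -1, go to q1
q1 | _0100[0]0__   read 0 → write 1, move -1, go to q0
q0 | _010[0]10__   read 0 → write 1, move +1, go to q2
q2 | _0101[1]0__   read 1 → write 0, move 0, go to q0
q0 | _0101[0]0__   read 0 → write 1, move +1, go to q2
q2 | _01011[0]__   read 0 → write _, move +1, go to q3
q3 | _01011_[_]_   read _ → write 1, move +1, go to q1
q1 | _01011_1[_]   read _ → write _, move -1, go to q1
q1 | _01011_[1]_   read 1 → write 0, move -1, go to q1
q1 | _01011[_]0_   read _ → write _, move -1, go to q1
q1 | _0101[1]_0_   read 1 → write 0, move -1, go to q1
q1 | _010[1]0_0_   read 1 → write 0, move -1, go to q1
q1 | _01[0]00_0_   read 0 → write 1, move -1, go to q0
q0 | _0[1]100_0_   read 1 → write 1, move 0, go to q1
q1 | _0[1]100_0_   read 1 → write 0, move -1, go to q1
q1 | _[0]0100_0_   read 0 → write 1, move -1, go to q0
q0 | [_]10100_0_
No transition is defined for (q0, _); M halts in state q0.

q0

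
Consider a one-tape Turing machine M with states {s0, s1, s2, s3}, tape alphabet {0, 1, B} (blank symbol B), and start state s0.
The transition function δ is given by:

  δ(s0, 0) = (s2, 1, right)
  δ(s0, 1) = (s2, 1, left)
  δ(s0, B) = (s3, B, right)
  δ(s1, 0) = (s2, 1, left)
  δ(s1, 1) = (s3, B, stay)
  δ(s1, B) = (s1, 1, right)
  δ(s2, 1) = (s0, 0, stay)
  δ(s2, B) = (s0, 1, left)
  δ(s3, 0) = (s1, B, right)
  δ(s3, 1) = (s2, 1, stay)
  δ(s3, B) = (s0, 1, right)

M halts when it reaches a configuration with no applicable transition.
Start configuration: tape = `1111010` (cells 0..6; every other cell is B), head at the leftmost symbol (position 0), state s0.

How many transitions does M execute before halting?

state=s0 head=0 tape=BB[1]111010   (s0,1)→(s2,1,left)
state=s2 head=-1 tape=B[B]1111010   (s2,B)→(s0,1,left)
state=s0 head=-2 tape=[B]11111010   (s0,B)→(s3,B,right)
state=s3 head=-1 tape=B[1]1111010   (s3,1)→(s2,1,stay)
state=s2 head=-1 tape=B[1]1111010   (s2,1)→(s0,0,stay)
state=s0 head=-1 tape=B[0]1111010   (s0,0)→(s2,1,right)
state=s2 head=0 tape=B1[1]111010   (s2,1)→(s0,0,stay)
state=s0 head=0 tape=B1[0]111010   (s0,0)→(s2,1,right)
state=s2 head=1 tape=B11[1]11010   (s2,1)→(s0,0,stay)
state=s0 head=1 tape=B11[0]11010   (s0,0)→(s2,1,right)
state=s2 head=2 tape=B111[1]1010   (s2,1)→(s0,0,stay)
state=s0 head=2 tape=B111[0]1010   (s0,0)→(s2,1,right)
state=s2 head=3 tape=B1111[1]010   (s2,1)→(s0,0,stay)
state=s0 head=3 tape=B1111[0]010   (s0,0)→(s2,1,right)
state=s2 head=4 tape=B11111[0]10
M halts after 14 transitions.

14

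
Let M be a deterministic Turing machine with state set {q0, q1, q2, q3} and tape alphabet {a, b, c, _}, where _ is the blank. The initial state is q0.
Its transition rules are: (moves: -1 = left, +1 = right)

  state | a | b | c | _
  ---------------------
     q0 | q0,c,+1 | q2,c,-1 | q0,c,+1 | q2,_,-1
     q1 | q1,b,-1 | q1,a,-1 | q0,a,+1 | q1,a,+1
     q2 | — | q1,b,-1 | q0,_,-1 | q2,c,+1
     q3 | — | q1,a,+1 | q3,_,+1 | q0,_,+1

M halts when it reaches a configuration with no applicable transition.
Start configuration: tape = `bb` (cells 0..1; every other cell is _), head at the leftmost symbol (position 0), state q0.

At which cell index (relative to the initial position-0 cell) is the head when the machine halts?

0

state=q0 head=0 tape=___[b]b   (q0,b)→(q2,c,-1)
state=q2 head=-1 tape=__[_]cb   (q2,_)→(q2,c,+1)
state=q2 head=0 tape=__c[c]b   (q2,c)→(q0,_,-1)
state=q0 head=-1 tape=__[c]_b   (q0,c)→(q0,c,+1)
state=q0 head=0 tape=__c[_]b   (q0,_)→(q2,_,-1)
state=q2 head=-1 tape=__[c]_b   (q2,c)→(q0,_,-1)
state=q0 head=-2 tape=_[_]__b   (q0,_)→(q2,_,-1)
state=q2 head=-3 tape=[_]___b   (q2,_)→(q2,c,+1)
state=q2 head=-2 tape=c[_]__b   (q2,_)→(q2,c,+1)
state=q2 head=-1 tape=cc[_]_b   (q2,_)→(q2,c,+1)
state=q2 head=0 tape=ccc[_]b   (q2,_)→(q2,c,+1)
state=q2 head=1 tape=cccc[b]   (q2,b)→(q1,b,-1)
state=q1 head=0 tape=ccc[c]b   (q1,c)→(q0,a,+1)
state=q0 head=1 tape=ccca[b]   (q0,b)→(q2,c,-1)
state=q2 head=0 tape=ccc[a]c
At halt the head is at cell 0.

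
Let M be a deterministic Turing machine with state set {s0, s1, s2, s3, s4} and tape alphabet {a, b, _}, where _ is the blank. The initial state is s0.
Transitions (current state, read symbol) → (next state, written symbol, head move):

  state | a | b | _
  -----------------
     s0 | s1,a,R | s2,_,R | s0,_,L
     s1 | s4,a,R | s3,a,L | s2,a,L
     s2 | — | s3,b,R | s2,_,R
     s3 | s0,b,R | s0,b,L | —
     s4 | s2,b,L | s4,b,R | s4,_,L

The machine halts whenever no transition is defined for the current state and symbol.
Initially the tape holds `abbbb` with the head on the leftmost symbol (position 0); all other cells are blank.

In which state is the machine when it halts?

s2

state=s0 head=0 tape=[a]bbbb_   (s0,a)→(s1,a,R)
state=s1 head=1 tape=a[b]bbb_   (s1,b)→(s3,a,L)
state=s3 head=0 tape=[a]abbb_   (s3,a)→(s0,b,R)
state=s0 head=1 tape=b[a]bbb_   (s0,a)→(s1,a,R)
state=s1 head=2 tape=ba[b]bb_   (s1,b)→(s3,a,L)
state=s3 head=1 tape=b[a]abb_   (s3,a)→(s0,b,R)
state=s0 head=2 tape=bb[a]bb_   (s0,a)→(s1,a,R)
state=s1 head=3 tape=bba[b]b_   (s1,b)→(s3,a,L)
state=s3 head=2 tape=bb[a]ab_   (s3,a)→(s0,b,R)
state=s0 head=3 tape=bbb[a]b_   (s0,a)→(s1,a,R)
state=s1 head=4 tape=bbba[b]_   (s1,b)→(s3,a,L)
state=s3 head=3 tape=bbb[a]a_   (s3,a)→(s0,b,R)
state=s0 head=4 tape=bbbb[a]_   (s0,a)→(s1,a,R)
state=s1 head=5 tape=bbbba[_]   (s1,_)→(s2,a,L)
state=s2 head=4 tape=bbbb[a]a
No transition is defined for (s2, a); M halts in state s2.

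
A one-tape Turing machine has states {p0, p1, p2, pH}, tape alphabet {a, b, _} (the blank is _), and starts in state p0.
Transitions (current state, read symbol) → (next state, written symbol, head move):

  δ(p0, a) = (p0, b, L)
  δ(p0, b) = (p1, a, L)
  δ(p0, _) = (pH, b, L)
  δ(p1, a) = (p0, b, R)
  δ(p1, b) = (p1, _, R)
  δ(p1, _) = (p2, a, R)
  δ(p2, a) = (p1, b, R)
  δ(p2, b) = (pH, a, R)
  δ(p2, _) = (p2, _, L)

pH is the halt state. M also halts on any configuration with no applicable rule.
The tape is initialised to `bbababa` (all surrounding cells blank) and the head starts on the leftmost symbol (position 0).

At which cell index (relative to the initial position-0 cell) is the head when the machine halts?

6

state=p0 head=0 tape=_[b]bababa_   (p0,b)→(p1,a,L)
state=p1 head=-1 tape=[_]abababa_   (p1,_)→(p2,a,R)
state=p2 head=0 tape=a[a]bababa_   (p2,a)→(p1,b,R)
state=p1 head=1 tape=ab[b]ababa_   (p1,b)→(p1,_,R)
state=p1 head=2 tape=ab_[a]baba_   (p1,a)→(p0,b,R)
state=p0 head=3 tape=ab_b[b]aba_   (p0,b)→(p1,a,L)
state=p1 head=2 tape=ab_[b]aaba_   (p1,b)→(p1,_,R)
state=p1 head=3 tape=ab__[a]aba_   (p1,a)→(p0,b,R)
state=p0 head=4 tape=ab__b[a]ba_   (p0,a)→(p0,b,L)
state=p0 head=3 tape=ab__[b]bba_   (p0,b)→(p1,a,L)
state=p1 head=2 tape=ab_[_]abba_   (p1,_)→(p2,a,R)
state=p2 head=3 tape=ab_a[a]bba_   (p2,a)→(p1,b,R)
state=p1 head=4 tape=ab_ab[b]ba_   (p1,b)→(p1,_,R)
state=p1 head=5 tape=ab_ab_[b]a_   (p1,b)→(p1,_,R)
state=p1 head=6 tape=ab_ab__[a]_   (p1,a)→(p0,b,R)
state=p0 head=7 tape=ab_ab__b[_]   (p0,_)→(pH,b,L)
state=pH head=6 tape=ab_ab__[b]b
At halt the head is at cell 6.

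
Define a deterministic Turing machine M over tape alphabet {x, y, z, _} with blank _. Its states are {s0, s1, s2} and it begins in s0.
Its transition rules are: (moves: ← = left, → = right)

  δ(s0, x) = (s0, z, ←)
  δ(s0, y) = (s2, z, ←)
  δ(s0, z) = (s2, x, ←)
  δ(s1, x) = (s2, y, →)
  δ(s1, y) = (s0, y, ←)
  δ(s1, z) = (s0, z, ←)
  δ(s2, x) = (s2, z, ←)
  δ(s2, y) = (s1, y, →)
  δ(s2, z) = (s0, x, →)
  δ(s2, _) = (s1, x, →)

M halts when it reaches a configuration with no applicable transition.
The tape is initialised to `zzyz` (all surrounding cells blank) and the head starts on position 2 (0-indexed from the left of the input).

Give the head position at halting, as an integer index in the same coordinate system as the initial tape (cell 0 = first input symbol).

-2

s0 | __zz[y]z   read y → write z, move ←, go to s2
s2 | __z[z]zz   read z → write x, move →, go to s0
s0 | __zx[z]z   read z → write x, move ←, go to s2
s2 | __z[x]xz   read x → write z, move ←, go to s2
s2 | __[z]zxz   read z → write x, move →, go to s0
s0 | __x[z]xz   read z → write x, move ←, go to s2
s2 | __[x]xxz   read x → write z, move ←, go to s2
s2 | _[_]zxxz   read _ → write x, move →, go to s1
s1 | _x[z]xxz   read z → write z, move ←, go to s0
s0 | _[x]zxxz   read x → write z, move ←, go to s0
s0 | [_]zzxxz
At halt the head is at cell -2.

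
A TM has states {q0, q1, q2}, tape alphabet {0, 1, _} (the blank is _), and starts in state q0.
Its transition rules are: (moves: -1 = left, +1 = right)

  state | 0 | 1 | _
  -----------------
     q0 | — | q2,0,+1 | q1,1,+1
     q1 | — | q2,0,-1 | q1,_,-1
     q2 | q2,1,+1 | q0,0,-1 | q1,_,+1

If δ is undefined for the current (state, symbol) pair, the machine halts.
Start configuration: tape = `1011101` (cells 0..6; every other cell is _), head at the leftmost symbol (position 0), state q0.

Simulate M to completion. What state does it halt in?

q0 | [1]011101__   read 1 → write 0, move +1, go to q2
q2 | 0[0]11101__   read 0 → write 1, move +1, go to q2
q2 | 01[1]1101__   read 1 → write 0, move -1, go to q0
q0 | 0[1]01101__   read 1 → write 0, move +1, go to q2
q2 | 00[0]1101__   read 0 → write 1, move +1, go to q2
q2 | 001[1]101__   read 1 → write 0, move -1, go to q0
q0 | 00[1]0101__   read 1 → write 0, move +1, go to q2
q2 | 000[0]101__   read 0 → write 1, move +1, go to q2
q2 | 0001[1]01__   read 1 → write 0, move -1, go to q0
q0 | 000[1]001__   read 1 → write 0, move +1, go to q2
q2 | 0000[0]01__   read 0 → write 1, move +1, go to q2
q2 | 00001[0]1__   read 0 → write 1, move +1, go to q2
q2 | 000011[1]__   read 1 → write 0, move -1, go to q0
q0 | 00001[1]0__   read 1 → write 0, move +1, go to q2
q2 | 000010[0]__   read 0 → write 1, move +1, go to q2
q2 | 0000101[_]_   read _ → write _, move +1, go to q1
q1 | 0000101_[_]   read _ → write _, move -1, go to q1
q1 | 0000101[_]_   read _ → write _, move -1, go to q1
q1 | 000010[1]__   read 1 → write 0, move -1, go to q2
q2 | 00001[0]0__   read 0 → write 1, move +1, go to q2
q2 | 000011[0]__   read 0 → write 1, move +1, go to q2
q2 | 0000111[_]_   read _ → write _, move +1, go to q1
q1 | 0000111_[_]   read _ → write _, move -1, go to q1
q1 | 0000111[_]_   read _ → write _, move -1, go to q1
q1 | 000011[1]__   read 1 → write 0, move -1, go to q2
q2 | 00001[1]0__   read 1 → write 0, move -1, go to q0
q0 | 0000[1]00__   read 1 → write 0, move +1, go to q2
q2 | 00000[0]0__   read 0 → write 1, move +1, go to q2
q2 | 000001[0]__   read 0 → write 1, move +1, go to q2
q2 | 0000011[_]_   read _ → write _, move +1, go to q1
q1 | 0000011_[_]   read _ → write _, move -1, go to q1
q1 | 0000011[_]_   read _ → write _, move -1, go to q1
q1 | 000001[1]__   read 1 → write 0, move -1, go to q2
q2 | 00000[1]0__   read 1 → write 0, move -1, go to q0
q0 | 0000[0]00__
No transition is defined for (q0, 0); M halts in state q0.

q0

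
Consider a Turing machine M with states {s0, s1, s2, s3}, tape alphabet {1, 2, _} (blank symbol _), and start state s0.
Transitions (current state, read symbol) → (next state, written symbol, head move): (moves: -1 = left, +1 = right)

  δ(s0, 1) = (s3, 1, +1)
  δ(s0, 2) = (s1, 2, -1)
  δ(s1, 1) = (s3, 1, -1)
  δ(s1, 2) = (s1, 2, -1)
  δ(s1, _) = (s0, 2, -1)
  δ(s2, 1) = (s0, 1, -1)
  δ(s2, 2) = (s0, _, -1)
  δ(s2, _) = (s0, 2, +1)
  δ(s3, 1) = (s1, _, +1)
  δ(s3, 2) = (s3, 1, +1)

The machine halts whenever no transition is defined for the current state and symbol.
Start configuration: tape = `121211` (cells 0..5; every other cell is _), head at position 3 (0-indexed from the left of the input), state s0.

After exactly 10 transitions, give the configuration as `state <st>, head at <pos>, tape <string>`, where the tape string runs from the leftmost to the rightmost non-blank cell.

state s1, head at 5, tape 1111_1

state=s0 head=3 tape=121[2]11   (s0,2)→(s1,2,-1)
state=s1 head=2 tape=12[1]211   (s1,1)→(s3,1,-1)
state=s3 head=1 tape=1[2]1211   (s3,2)→(s3,1,+1)
state=s3 head=2 tape=11[1]211   (s3,1)→(s1,_,+1)
state=s1 head=3 tape=11_[2]11   (s1,2)→(s1,2,-1)
state=s1 head=2 tape=11[_]211   (s1,_)→(s0,2,-1)
state=s0 head=1 tape=1[1]2211   (s0,1)→(s3,1,+1)
state=s3 head=2 tape=11[2]211   (s3,2)→(s3,1,+1)
state=s3 head=3 tape=111[2]11   (s3,2)→(s3,1,+1)
state=s3 head=4 tape=1111[1]1   (s3,1)→(s1,_,+1)
state=s1 head=5 tape=1111_[1]
After 10 steps: state s1, head at 5, tape 1111_1.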